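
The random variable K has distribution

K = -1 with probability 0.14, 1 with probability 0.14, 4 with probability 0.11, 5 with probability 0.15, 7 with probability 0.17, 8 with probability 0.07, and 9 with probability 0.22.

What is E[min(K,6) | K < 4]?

0

P(K < 4) = 0.14 + 0.14 = 0.28.
E[min(K,6) | K < 4] = [(-1)·0.14 + 1·0.14] / 0.28
 = 0 / 0.28
 = 0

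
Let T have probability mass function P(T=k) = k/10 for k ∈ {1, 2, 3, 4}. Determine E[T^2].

E[T^2] = Σ t^2·P(T=t)
 = 1·1/10 + 4·1/5 + 9·3/10 + 16·2/5
 = 1/10 + 4/5 + 27/10 + 32/5
 = 10

10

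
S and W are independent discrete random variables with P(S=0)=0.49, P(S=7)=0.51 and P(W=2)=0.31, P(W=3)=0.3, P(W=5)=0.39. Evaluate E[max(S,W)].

E[max(S,W)] = Σ_s Σ_w max(s,w) · P(S=s)P(W=w)
 = 2·0.1519 + 3·0.147 + 5·0.1911 + 7·0.1581 + 7·0.153 + 7·0.1989
 = 0.3038 + 0.441 + 0.9555 + 1.1067 + 1.071 + 1.3923
 = 5.2703

5.2703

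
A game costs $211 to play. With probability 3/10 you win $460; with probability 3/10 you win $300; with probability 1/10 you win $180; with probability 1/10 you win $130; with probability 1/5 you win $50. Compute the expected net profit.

58

E[payout] = 460·3/10 + 300·3/10 + 180·1/10 + 130·1/10 + 50·1/5
 = 138 + 90 + 18 + 13 + 10
 = 269
Net = 269 - 211 = 58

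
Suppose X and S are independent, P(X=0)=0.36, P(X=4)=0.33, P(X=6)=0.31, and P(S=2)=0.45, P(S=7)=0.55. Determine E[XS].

E[XS] = Σ_x Σ_s xs · P(X=x)P(S=s)
 = 0·0.162 + 0·0.198 + 8·0.1485 + 28·0.1815 + 12·0.1395 + 42·0.1705
 = 0 + 0 + 1.188 + 5.082 + 1.674 + 7.161
 = 15.105

15.105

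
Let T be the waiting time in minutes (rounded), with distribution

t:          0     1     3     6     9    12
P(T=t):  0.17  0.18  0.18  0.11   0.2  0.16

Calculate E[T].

E[T] = Σ t·P(T=t)
 = 0·0.17 + 1·0.18 + 3·0.18 + 6·0.11 + 9·0.2 + 12·0.16
 = 0 + 0.18 + 0.54 + 0.66 + 1.8 + 1.92
 = 5.1

5.1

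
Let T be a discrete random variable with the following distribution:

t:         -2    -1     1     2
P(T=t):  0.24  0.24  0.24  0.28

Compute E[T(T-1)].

E[T(T-1)] = Σ t(t-1)·P(T=t)
 = 6·0.24 + 2·0.24 + 0·0.24 + 2·0.28
 = 1.44 + 0.48 + 0 + 0.56
 = 2.48

2.48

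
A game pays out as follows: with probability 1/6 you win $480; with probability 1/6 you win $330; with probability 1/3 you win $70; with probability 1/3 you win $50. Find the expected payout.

175

E[payout] = 480·1/6 + 330·1/6 + 70·1/3 + 50·1/3
 = 80 + 55 + 70/3 + 50/3
 = 175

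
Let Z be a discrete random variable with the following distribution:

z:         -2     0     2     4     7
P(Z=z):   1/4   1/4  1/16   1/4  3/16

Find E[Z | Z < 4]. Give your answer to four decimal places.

P(Z < 4) = 1/4 + 1/4 + 1/16 = 9/16.
E[Z | Z < 4] = [(-2)·1/4 + 0·1/4 + 2·1/16] / (9/16)
 = -3/8 / (9/16)
 = -2/3

-0.6667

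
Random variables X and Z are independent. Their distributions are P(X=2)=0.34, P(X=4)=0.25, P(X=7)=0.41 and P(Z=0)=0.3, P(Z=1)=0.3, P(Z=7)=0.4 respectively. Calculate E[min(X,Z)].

E[min(X,Z)] = Σ_x Σ_z min(x,z) · P(X=x)P(Z=z)
 = 0·0.102 + 1·0.102 + 2·0.136 + 0·0.075 + 1·0.075 + 4·0.1 + 0·0.123 + 1·0.123 + 7·0.164
 = 0 + 0.102 + 0.272 + 0 + 0.075 + 0.4 + 0 + 0.123 + 1.148
 = 2.12

2.12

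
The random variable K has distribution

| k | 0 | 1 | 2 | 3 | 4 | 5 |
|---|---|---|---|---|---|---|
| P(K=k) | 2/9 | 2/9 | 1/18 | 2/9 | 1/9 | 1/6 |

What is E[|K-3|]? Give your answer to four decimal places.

E[|K-3|] = Σ |k-3|·P(K=k)
 = 3·2/9 + 2·2/9 + 1·1/18 + 0·2/9 + 1·1/9 + 2·1/6
 = 2/3 + 4/9 + 1/18 + 0 + 1/9 + 1/3
 = 29/18

1.6111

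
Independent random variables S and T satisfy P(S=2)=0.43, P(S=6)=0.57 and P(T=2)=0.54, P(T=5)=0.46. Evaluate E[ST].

14.4664

E[ST] = Σ_s Σ_t st · P(S=s)P(T=t)
 = 4·0.2322 + 10·0.1978 + 12·0.3078 + 30·0.2622
 = 0.9288 + 1.978 + 3.6936 + 7.866
 = 14.4664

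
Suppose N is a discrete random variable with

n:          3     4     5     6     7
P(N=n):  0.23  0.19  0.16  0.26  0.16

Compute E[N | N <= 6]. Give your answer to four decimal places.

P(N <= 6) = 0.23 + 0.19 + 0.16 + 0.26 = 0.84.
E[N | N <= 6] = [3·0.23 + 4·0.19 + 5·0.16 + 6·0.26] / 0.84
 = 3.81 / 0.84
 = 127/28

4.5357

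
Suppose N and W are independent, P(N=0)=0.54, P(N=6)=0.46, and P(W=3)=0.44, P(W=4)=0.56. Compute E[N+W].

6.32

E[N+W] = Σ_n Σ_w (n+w) · P(N=n)P(W=w)
 = 3·0.2376 + 4·0.3024 + 9·0.2024 + 10·0.2576
 = 0.7128 + 1.2096 + 1.8216 + 2.576
 = 6.32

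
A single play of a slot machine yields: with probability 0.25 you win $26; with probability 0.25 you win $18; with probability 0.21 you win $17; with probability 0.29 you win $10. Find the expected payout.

17.47

E[payout] = 26·0.25 + 18·0.25 + 17·0.21 + 10·0.29
 = 6.5 + 4.5 + 3.57 + 2.9
 = 17.47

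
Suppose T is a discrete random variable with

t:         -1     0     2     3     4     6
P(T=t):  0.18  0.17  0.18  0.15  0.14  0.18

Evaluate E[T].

E[T] = Σ t·P(T=t)
 = (-1)·0.18 + 0·0.17 + 2·0.18 + 3·0.15 + 4·0.14 + 6·0.18
 = (-0.18) + 0 + 0.36 + 0.45 + 0.56 + 1.08
 = 2.27

2.27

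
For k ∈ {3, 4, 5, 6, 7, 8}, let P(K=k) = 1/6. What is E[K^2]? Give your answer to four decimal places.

E[K^2] = Σ k^2·P(K=k)
 = 9·1/6 + 16·1/6 + 25·1/6 + 36·1/6 + 49·1/6 + 64·1/6
 = 3/2 + 8/3 + 25/6 + 6 + 49/6 + 32/3
 = 199/6

33.1667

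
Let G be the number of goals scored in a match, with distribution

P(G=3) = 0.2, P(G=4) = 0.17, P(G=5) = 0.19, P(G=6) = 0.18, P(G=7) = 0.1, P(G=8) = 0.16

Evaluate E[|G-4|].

1.69

E[|G-4|] = Σ |g-4|·P(G=g)
 = 1·0.2 + 0·0.17 + 1·0.19 + 2·0.18 + 3·0.1 + 4·0.16
 = 0.2 + 0 + 0.19 + 0.36 + 0.3 + 0.64
 = 1.69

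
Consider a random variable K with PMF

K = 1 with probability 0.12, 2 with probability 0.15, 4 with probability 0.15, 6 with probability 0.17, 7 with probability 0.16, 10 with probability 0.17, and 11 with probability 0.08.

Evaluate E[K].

5.74

E[K] = Σ k·P(K=k)
 = 1·0.12 + 2·0.15 + 4·0.15 + 6·0.17 + 7·0.16 + 10·0.17 + 11·0.08
 = 0.12 + 0.3 + 0.6 + 1.02 + 1.12 + 1.7 + 0.88
 = 5.74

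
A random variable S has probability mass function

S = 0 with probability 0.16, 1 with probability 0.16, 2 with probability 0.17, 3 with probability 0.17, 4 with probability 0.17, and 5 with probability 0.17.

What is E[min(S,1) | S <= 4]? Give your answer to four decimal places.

0.8072

P(S <= 4) = 0.16 + 0.16 + 0.17 + 0.17 + 0.17 = 0.83.
E[min(S,1) | S <= 4] = [0·0.16 + 1·0.16 + 1·0.17 + 1·0.17 + 1·0.17] / 0.83
 = 0.67 / 0.83
 = 67/83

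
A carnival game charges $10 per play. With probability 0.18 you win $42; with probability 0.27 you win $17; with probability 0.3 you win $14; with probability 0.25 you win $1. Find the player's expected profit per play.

E[payout] = 42·0.18 + 17·0.27 + 14·0.3 + 1·0.25
 = 7.56 + 4.59 + 4.2 + 0.25
 = 16.6
Net = 16.6 - 10 = 6.6

6.6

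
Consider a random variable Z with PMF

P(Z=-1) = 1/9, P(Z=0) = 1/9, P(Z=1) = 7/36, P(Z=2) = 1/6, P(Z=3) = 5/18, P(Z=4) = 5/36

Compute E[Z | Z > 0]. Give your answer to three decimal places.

2.464

P(Z > 0) = 7/36 + 1/6 + 5/18 + 5/36 = 7/9.
E[Z | Z > 0] = [1·7/36 + 2·1/6 + 3·5/18 + 4·5/36] / (7/9)
 = 23/12 / (7/9)
 = 69/28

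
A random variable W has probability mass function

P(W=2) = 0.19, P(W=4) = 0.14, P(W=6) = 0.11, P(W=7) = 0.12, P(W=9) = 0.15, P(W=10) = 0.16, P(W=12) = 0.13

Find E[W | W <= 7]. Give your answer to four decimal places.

4.3571

P(W <= 7) = 0.19 + 0.14 + 0.11 + 0.12 = 0.56.
E[W | W <= 7] = [2·0.19 + 4·0.14 + 6·0.11 + 7·0.12] / 0.56
 = 2.44 / 0.56
 = 61/14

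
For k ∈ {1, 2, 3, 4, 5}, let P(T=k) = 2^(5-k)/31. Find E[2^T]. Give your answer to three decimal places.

E[2^T] = Σ 2^t·P(T=t)
 = 2·16/31 + 4·8/31 + 8·4/31 + 16·2/31 + 32·1/31
 = 32/31 + 32/31 + 32/31 + 32/31 + 32/31
 = 160/31

5.161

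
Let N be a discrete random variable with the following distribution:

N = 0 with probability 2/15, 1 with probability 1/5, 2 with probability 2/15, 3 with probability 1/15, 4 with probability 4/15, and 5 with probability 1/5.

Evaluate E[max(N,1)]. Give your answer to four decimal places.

2.8667

E[max(N,1)] = Σ max(n,1)·P(N=n)
 = 1·2/15 + 1·1/5 + 2·2/15 + 3·1/15 + 4·4/15 + 5·1/5
 = 2/15 + 1/5 + 4/15 + 1/5 + 16/15 + 1
 = 43/15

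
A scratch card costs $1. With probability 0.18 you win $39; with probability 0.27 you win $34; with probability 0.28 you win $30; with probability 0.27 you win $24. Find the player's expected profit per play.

E[payout] = 39·0.18 + 34·0.27 + 30·0.28 + 24·0.27
 = 7.02 + 9.18 + 8.4 + 6.48
 = 31.08
Net = 31.08 - 1 = 30.08

30.08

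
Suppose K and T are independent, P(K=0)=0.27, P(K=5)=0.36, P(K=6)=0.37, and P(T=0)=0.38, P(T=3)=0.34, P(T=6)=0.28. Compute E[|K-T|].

2.9796

E[|K-T|] = Σ_k Σ_t |k-t| · P(K=k)P(T=t)
 = 0·0.1026 + 3·0.0918 + 6·0.0756 + 5·0.1368 + 2·0.1224 + 1·0.1008 + 6·0.1406 + 3·0.1258 + 0·0.1036
 = 0 + 0.2754 + 0.4536 + 0.684 + 0.2448 + 0.1008 + 0.8436 + 0.3774 + 0
 = 2.9796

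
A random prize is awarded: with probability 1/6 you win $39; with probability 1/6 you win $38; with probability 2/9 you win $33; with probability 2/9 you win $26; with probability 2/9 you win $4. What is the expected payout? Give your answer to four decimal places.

26.8333

E[payout] = 39·1/6 + 38·1/6 + 33·2/9 + 26·2/9 + 4·2/9
 = 13/2 + 19/3 + 22/3 + 52/9 + 8/9
 = 161/6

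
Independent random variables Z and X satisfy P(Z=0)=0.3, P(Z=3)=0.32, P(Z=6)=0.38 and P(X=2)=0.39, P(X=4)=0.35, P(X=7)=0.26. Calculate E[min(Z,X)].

E[min(Z,X)] = Σ_z Σ_x min(z,x) · P(Z=z)P(X=x)
 = 0·0.117 + 0·0.105 + 0·0.078 + 2·0.1248 + 3·0.112 + 3·0.0832 + 2·0.1482 + 4·0.133 + 6·0.0988
 = 0 + 0 + 0 + 0.2496 + 0.336 + 0.2496 + 0.2964 + 0.532 + 0.5928
 = 2.2564

2.2564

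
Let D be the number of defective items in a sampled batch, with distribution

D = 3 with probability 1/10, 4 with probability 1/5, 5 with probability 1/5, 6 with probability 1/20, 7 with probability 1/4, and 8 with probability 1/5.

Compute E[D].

E[D] = Σ d·P(D=d)
 = 3·1/10 + 4·1/5 + 5·1/5 + 6·1/20 + 7·1/4 + 8·1/5
 = 3/10 + 4/5 + 1 + 3/10 + 7/4 + 8/5
 = 23/4

5.75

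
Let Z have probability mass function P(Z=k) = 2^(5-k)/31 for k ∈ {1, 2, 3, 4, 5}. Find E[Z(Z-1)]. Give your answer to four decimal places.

2.7097

E[Z(Z-1)] = Σ z(z-1)·P(Z=z)
 = 0·16/31 + 2·8/31 + 6·4/31 + 12·2/31 + 20·1/31
 = 0 + 16/31 + 24/31 + 24/31 + 20/31
 = 84/31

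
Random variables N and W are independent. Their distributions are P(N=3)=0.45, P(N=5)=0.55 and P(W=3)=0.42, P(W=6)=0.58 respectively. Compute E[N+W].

E[N+W] = Σ_n Σ_w (n+w) · P(N=n)P(W=w)
 = 6·0.189 + 9·0.261 + 8·0.231 + 11·0.319
 = 1.134 + 2.349 + 1.848 + 3.509
 = 8.84

8.84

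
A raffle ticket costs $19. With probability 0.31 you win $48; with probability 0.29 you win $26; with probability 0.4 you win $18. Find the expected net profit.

E[payout] = 48·0.31 + 26·0.29 + 18·0.4
 = 14.88 + 7.54 + 7.2
 = 29.62
Net = 29.62 - 19 = 10.62

10.62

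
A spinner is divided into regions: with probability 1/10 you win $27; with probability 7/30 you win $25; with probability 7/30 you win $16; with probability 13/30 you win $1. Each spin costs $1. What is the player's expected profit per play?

E[payout] = 27·1/10 + 25·7/30 + 16·7/30 + 1·13/30
 = 27/10 + 35/6 + 56/15 + 13/30
 = 127/10
Net = 127/10 - 1 = 117/10

11.7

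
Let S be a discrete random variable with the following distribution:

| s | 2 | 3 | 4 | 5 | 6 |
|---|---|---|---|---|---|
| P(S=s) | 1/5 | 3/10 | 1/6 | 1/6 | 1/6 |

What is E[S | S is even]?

3.875

P(S is even) = 1/5 + 1/6 + 1/6 = 8/15.
E[S | S is even] = [2·1/5 + 4·1/6 + 6·1/6] / (8/15)
 = 31/15 / (8/15)
 = 31/8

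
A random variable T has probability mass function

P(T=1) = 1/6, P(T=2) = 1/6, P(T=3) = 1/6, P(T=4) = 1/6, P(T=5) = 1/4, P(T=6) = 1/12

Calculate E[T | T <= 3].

P(T <= 3) = 1/6 + 1/6 + 1/6 = 1/2.
E[T | T <= 3] = [1·1/6 + 2·1/6 + 3·1/6] / (1/2)
 = 1 / (1/2)
 = 2

2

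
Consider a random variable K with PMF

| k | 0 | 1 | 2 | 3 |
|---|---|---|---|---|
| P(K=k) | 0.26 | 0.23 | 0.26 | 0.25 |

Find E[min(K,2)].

1.25

E[min(K,2)] = Σ min(k,2)·P(K=k)
 = 0·0.26 + 1·0.23 + 2·0.26 + 2·0.25
 = 0 + 0.23 + 0.52 + 0.5
 = 1.25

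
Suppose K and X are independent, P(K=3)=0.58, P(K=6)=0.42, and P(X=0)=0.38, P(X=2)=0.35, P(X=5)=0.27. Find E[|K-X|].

2.8364

E[|K-X|] = Σ_k Σ_x |k-x| · P(K=k)P(X=x)
 = 3·0.2204 + 1·0.203 + 2·0.1566 + 6·0.1596 + 4·0.147 + 1·0.1134
 = 0.6612 + 0.203 + 0.3132 + 0.9576 + 0.588 + 0.1134
 = 2.8364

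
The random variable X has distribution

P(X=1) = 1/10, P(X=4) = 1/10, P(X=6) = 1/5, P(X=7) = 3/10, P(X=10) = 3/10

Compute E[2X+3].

E[2X+3] = Σ (2x+3)·P(X=x)
 = 5·1/10 + 11·1/10 + 15·1/5 + 17·3/10 + 23·3/10
 = 1/2 + 11/10 + 3 + 51/10 + 69/10
 = 83/5

16.6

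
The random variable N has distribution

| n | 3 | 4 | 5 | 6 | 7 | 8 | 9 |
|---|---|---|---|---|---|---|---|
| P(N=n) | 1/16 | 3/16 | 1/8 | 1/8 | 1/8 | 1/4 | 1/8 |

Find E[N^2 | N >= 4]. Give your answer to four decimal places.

P(N >= 4) = 3/16 + 1/8 + 1/8 + 1/8 + 1/4 + 1/8 = 15/16.
E[N^2 | N >= 4] = [16·3/16 + 25·1/8 + 36·1/8 + 49·1/8 + 64·1/4 + 81·1/8] / (15/16)
 = 343/8 / (15/16)
 = 686/15

45.7333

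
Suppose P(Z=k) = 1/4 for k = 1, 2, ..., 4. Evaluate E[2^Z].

7.5

E[2^Z] = Σ 2^z·P(Z=z)
 = 2·1/4 + 4·1/4 + 8·1/4 + 16·1/4
 = 1/2 + 1 + 2 + 4
 = 15/2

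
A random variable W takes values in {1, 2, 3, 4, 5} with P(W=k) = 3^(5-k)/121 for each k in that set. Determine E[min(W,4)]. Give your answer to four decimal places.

E[min(W,4)] = Σ min(w,4)·P(W=w)
 = 1·81/121 + 2·27/121 + 3·9/121 + 4·3/121 + 4·1/121
 = 81/121 + 54/121 + 27/121 + 12/121 + 4/121
 = 178/121

1.4711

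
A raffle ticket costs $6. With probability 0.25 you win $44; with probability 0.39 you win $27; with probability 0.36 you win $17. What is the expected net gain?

21.65

E[payout] = 44·0.25 + 27·0.39 + 17·0.36
 = 11 + 10.53 + 6.12
 = 27.65
Net = 27.65 - 6 = 21.65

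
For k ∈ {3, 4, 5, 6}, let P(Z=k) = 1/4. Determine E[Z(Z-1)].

E[Z(Z-1)] = Σ z(z-1)·P(Z=z)
 = 6·1/4 + 12·1/4 + 20·1/4 + 30·1/4
 = 3/2 + 3 + 5 + 15/2
 = 17

17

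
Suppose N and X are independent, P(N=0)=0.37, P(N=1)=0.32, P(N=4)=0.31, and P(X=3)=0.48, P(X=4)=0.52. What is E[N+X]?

E[N+X] = Σ_n Σ_x (n+x) · P(N=n)P(X=x)
 = 3·0.1776 + 4·0.1924 + 4·0.1536 + 5·0.1664 + 7·0.1488 + 8·0.1612
 = 0.5328 + 0.7696 + 0.6144 + 0.832 + 1.0416 + 1.2896
 = 5.08

5.08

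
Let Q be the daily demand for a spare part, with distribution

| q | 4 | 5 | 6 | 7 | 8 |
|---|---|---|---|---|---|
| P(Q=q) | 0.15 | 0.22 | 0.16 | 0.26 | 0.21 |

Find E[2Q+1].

13.32

E[2Q+1] = Σ (2q+1)·P(Q=q)
 = 9·0.15 + 11·0.22 + 13·0.16 + 15·0.26 + 17·0.21
 = 1.35 + 2.42 + 2.08 + 3.9 + 3.57
 = 13.32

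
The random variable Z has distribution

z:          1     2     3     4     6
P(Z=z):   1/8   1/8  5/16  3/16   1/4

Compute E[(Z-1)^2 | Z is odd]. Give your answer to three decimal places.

2.857

P(Z is odd) = 1/8 + 5/16 = 7/16.
E[(Z-1)^2 | Z is odd] = [0·1/8 + 4·5/16] / (7/16)
 = 5/4 / (7/16)
 = 20/7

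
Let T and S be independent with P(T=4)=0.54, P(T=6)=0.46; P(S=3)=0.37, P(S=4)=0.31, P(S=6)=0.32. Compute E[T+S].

9.19

E[T+S] = Σ_t Σ_s (t+s) · P(T=t)P(S=s)
 = 7·0.1998 + 8·0.1674 + 10·0.1728 + 9·0.1702 + 10·0.1426 + 12·0.1472
 = 1.3986 + 1.3392 + 1.728 + 1.5318 + 1.426 + 1.7664
 = 9.19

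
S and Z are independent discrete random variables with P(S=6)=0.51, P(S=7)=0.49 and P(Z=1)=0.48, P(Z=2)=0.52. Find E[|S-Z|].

4.97

E[|S-Z|] = Σ_s Σ_z |s-z| · P(S=s)P(Z=z)
 = 5·0.2448 + 4·0.2652 + 6·0.2352 + 5·0.2548
 = 1.224 + 1.0608 + 1.4112 + 1.274
 = 4.97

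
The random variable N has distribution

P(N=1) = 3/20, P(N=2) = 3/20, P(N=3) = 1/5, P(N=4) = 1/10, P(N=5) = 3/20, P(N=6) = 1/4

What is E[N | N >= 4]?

P(N >= 4) = 1/10 + 3/20 + 1/4 = 1/2.
E[N | N >= 4] = [4·1/10 + 5·3/20 + 6·1/4] / (1/2)
 = 53/20 / (1/2)
 = 53/10

5.3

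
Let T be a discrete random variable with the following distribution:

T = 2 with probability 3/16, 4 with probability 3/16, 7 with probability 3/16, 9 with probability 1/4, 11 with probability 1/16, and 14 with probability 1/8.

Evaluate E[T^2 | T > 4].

98.4

P(T > 4) = 3/16 + 1/4 + 1/16 + 1/8 = 5/8.
E[T^2 | T > 4] = [49·3/16 + 81·1/4 + 121·1/16 + 196·1/8] / (5/8)
 = 123/2 / (5/8)
 = 492/5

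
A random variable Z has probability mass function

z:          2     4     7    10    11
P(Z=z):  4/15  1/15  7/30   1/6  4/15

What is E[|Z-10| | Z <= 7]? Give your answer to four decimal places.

5.7059

P(Z <= 7) = 4/15 + 1/15 + 7/30 = 17/30.
E[|Z-10| | Z <= 7] = [8·4/15 + 6·1/15 + 3·7/30] / (17/30)
 = 97/30 / (17/30)
 = 97/17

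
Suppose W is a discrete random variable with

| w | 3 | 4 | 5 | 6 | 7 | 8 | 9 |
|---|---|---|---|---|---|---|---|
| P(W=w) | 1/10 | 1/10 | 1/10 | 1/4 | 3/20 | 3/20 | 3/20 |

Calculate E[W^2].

E[W^2] = Σ w^2·P(W=w)
 = 9·1/10 + 16·1/10 + 25·1/10 + 36·1/4 + 49·3/20 + 64·3/20 + 81·3/20
 = 9/10 + 8/5 + 5/2 + 9 + 147/20 + 48/5 + 243/20
 = 431/10

43.1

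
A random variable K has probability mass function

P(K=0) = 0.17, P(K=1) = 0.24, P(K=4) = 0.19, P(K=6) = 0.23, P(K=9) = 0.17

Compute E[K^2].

25.33

E[K^2] = Σ k^2·P(K=k)
 = 0·0.17 + 1·0.24 + 16·0.19 + 36·0.23 + 81·0.17
 = 0 + 0.24 + 3.04 + 8.28 + 13.77
 = 25.33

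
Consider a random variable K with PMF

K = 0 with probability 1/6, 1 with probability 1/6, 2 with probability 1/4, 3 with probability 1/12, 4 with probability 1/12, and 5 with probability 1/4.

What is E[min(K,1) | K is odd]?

1

P(K is odd) = 1/6 + 1/12 + 1/4 = 1/2.
E[min(K,1) | K is odd] = [1·1/6 + 1·1/12 + 1·1/4] / (1/2)
 = 1/2 / (1/2)
 = 1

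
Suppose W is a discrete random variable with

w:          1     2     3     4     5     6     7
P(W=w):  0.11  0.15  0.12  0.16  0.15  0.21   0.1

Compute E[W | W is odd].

P(W is odd) = 0.11 + 0.12 + 0.15 + 0.1 = 0.48.
E[W | W is odd] = [1·0.11 + 3·0.12 + 5·0.15 + 7·0.1] / 0.48
 = 1.92 / 0.48
 = 4

4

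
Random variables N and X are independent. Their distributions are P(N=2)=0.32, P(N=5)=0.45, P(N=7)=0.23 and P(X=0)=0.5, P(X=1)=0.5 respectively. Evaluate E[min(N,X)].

E[min(N,X)] = Σ_n Σ_x min(n,x) · P(N=n)P(X=x)
 = 0·0.16 + 1·0.16 + 0·0.225 + 1·0.225 + 0·0.115 + 1·0.115
 = 0 + 0.16 + 0 + 0.225 + 0 + 0.115
 = 0.5

0.5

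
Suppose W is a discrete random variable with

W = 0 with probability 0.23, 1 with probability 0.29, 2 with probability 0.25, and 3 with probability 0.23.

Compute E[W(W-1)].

1.88

E[W(W-1)] = Σ w(w-1)·P(W=w)
 = 0·0.23 + 0·0.29 + 2·0.25 + 6·0.23
 = 0 + 0 + 0.5 + 1.38
 = 1.88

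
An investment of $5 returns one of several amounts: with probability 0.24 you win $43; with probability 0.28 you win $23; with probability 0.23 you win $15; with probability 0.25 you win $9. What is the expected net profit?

E[payout] = 43·0.24 + 23·0.28 + 15·0.23 + 9·0.25
 = 10.32 + 6.44 + 3.45 + 2.25
 = 22.46
Net = 22.46 - 5 = 17.46

17.46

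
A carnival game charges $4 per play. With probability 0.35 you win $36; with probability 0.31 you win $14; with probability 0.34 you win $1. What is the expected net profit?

13.28

E[payout] = 36·0.35 + 14·0.31 + 1·0.34
 = 12.6 + 4.34 + 0.34
 = 17.28
Net = 17.28 - 4 = 13.28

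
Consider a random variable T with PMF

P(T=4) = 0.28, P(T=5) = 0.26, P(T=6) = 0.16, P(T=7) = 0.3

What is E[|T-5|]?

E[|T-5|] = Σ |t-5|·P(T=t)
 = 1·0.28 + 0·0.26 + 1·0.16 + 2·0.3
 = 0.28 + 0 + 0.16 + 0.6
 = 1.04

1.04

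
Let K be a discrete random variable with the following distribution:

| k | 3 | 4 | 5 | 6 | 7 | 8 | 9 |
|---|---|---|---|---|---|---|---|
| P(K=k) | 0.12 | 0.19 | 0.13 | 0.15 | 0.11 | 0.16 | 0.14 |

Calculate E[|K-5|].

1.84

E[|K-5|] = Σ |k-5|·P(K=k)
 = 2·0.12 + 1·0.19 + 0·0.13 + 1·0.15 + 2·0.11 + 3·0.16 + 4·0.14
 = 0.24 + 0.19 + 0 + 0.15 + 0.22 + 0.48 + 0.56
 = 1.84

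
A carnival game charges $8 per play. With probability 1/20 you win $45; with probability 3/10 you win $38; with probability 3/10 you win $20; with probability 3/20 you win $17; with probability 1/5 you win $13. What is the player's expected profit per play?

16.8

E[payout] = 45·1/20 + 38·3/10 + 20·3/10 + 17·3/20 + 13·1/5
 = 9/4 + 57/5 + 6 + 51/20 + 13/5
 = 124/5
Net = 124/5 - 8 = 84/5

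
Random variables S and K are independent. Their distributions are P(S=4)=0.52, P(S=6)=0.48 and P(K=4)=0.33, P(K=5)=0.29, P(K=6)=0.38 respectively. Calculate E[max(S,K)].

E[max(S,K)] = Σ_s Σ_k max(s,k) · P(S=s)P(K=k)
 = 4·0.1716 + 5·0.1508 + 6·0.1976 + 6·0.1584 + 6·0.1392 + 6·0.1824
 = 0.6864 + 0.754 + 1.1856 + 0.9504 + 0.8352 + 1.0944
 = 5.506

5.506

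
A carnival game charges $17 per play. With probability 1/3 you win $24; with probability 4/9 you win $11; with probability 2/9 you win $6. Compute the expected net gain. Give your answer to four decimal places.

E[payout] = 24·1/3 + 11·4/9 + 6·2/9
 = 8 + 44/9 + 4/3
 = 128/9
Net = 128/9 - 17 = -25/9

-2.7778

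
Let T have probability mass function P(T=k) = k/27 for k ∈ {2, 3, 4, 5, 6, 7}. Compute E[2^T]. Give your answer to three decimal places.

E[2^T] = Σ 2^t·P(T=t)
 = 4·2/27 + 8·1/9 + 16·4/27 + 32·5/27 + 64·2/9 + 128·7/27
 = 8/27 + 8/9 + 64/27 + 160/27 + 128/9 + 896/27
 = 512/9

56.889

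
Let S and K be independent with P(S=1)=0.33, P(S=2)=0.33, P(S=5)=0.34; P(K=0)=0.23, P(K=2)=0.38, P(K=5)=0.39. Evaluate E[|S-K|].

E[|S-K|] = Σ_s Σ_k |s-k| · P(S=s)P(K=k)
 = 1·0.0759 + 1·0.1254 + 4·0.1287 + 2·0.0759 + 0·0.1254 + 3·0.1287 + 5·0.0782 + 3·0.1292 + 0·0.1326
 = 0.0759 + 0.1254 + 0.5148 + 0.1518 + 0 + 0.3861 + 0.391 + 0.3876 + 0
 = 2.0326

2.0326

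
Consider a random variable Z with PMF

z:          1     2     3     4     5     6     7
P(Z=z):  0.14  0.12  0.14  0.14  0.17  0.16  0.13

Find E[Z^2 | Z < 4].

P(Z < 4) = 0.14 + 0.12 + 0.14 = 0.4.
E[Z^2 | Z < 4] = [1·0.14 + 4·0.12 + 9·0.14] / 0.4
 = 1.88 / 0.4
 = 47/10

4.7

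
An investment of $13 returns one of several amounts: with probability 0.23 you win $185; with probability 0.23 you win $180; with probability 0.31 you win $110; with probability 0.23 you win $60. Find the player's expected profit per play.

118.85

E[payout] = 185·0.23 + 180·0.23 + 110·0.31 + 60·0.23
 = 42.55 + 41.4 + 34.1 + 13.8
 = 131.85
Net = 131.85 - 13 = 118.85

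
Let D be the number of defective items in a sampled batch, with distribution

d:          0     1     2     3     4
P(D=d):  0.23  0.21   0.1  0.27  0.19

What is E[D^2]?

6.08

E[D^2] = Σ d^2·P(D=d)
 = 0·0.23 + 1·0.21 + 4·0.1 + 9·0.27 + 16·0.19
 = 0 + 0.21 + 0.4 + 2.43 + 3.04
 = 6.08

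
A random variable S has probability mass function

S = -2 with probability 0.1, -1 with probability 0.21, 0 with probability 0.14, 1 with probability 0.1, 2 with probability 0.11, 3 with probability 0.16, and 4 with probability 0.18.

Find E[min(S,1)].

E[min(S,1)] = Σ min(s,1)·P(S=s)
 = (-2)·0.1 + (-1)·0.21 + 0·0.14 + 1·0.1 + 1·0.11 + 1·0.16 + 1·0.18
 = (-0.2) + (-0.21) + 0 + 0.1 + 0.11 + 0.16 + 0.18
 = 0.14

0.14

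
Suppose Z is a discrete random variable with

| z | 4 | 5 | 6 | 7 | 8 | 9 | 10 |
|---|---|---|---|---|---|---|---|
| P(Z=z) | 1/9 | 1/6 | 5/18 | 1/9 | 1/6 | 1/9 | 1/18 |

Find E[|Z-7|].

1.5

E[|Z-7|] = Σ |z-7|·P(Z=z)
 = 3·1/9 + 2·1/6 + 1·5/18 + 0·1/9 + 1·1/6 + 2·1/9 + 3·1/18
 = 1/3 + 1/3 + 5/18 + 0 + 1/6 + 2/9 + 1/6
 = 3/2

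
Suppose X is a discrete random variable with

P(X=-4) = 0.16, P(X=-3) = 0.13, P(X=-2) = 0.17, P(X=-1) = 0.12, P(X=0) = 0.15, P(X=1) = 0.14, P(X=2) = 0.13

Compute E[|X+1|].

1.73

E[|X+1|] = Σ |x+1|·P(X=x)
 = 3·0.16 + 2·0.13 + 1·0.17 + 0·0.12 + 1·0.15 + 2·0.14 + 3·0.13
 = 0.48 + 0.26 + 0.17 + 0 + 0.15 + 0.28 + 0.39
 = 1.73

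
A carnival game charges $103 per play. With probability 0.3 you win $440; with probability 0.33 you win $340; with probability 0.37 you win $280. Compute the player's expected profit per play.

E[payout] = 440·0.3 + 340·0.33 + 280·0.37
 = 132 + 112.2 + 103.6
 = 347.8
Net = 347.8 - 103 = 244.8

244.8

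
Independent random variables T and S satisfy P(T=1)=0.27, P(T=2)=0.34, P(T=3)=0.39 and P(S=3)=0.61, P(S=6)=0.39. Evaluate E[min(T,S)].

2.12

E[min(T,S)] = Σ_t Σ_s min(t,s) · P(T=t)P(S=s)
 = 1·0.1647 + 1·0.1053 + 2·0.2074 + 2·0.1326 + 3·0.2379 + 3·0.1521
 = 0.1647 + 0.1053 + 0.4148 + 0.2652 + 0.7137 + 0.4563
 = 2.12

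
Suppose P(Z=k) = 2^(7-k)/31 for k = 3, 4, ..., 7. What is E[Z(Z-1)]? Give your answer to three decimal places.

E[Z(Z-1)] = Σ z(z-1)·P(Z=z)
 = 6·16/31 + 12·8/31 + 20·4/31 + 30·2/31 + 42·1/31
 = 96/31 + 96/31 + 80/31 + 60/31 + 42/31
 = 374/31

12.065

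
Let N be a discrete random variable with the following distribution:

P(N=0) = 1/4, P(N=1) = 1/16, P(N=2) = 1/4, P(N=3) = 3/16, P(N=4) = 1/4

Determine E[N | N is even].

2

P(N is even) = 1/4 + 1/4 + 1/4 = 3/4.
E[N | N is even] = [0·1/4 + 2·1/4 + 4·1/4] / (3/4)
 = 3/2 / (3/4)
 = 2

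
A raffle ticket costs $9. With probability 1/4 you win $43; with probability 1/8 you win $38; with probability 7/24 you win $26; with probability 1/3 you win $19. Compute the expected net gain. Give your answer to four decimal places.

20.4167

E[payout] = 43·1/4 + 38·1/8 + 26·7/24 + 19·1/3
 = 43/4 + 19/4 + 91/12 + 19/3
 = 353/12
Net = 353/12 - 9 = 245/12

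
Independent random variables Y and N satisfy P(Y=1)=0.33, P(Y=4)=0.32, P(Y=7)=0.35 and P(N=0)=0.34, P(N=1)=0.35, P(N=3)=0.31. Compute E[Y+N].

E[Y+N] = Σ_y Σ_n (y+n) · P(Y=y)P(N=n)
 = 1·0.1122 + 2·0.1155 + 4·0.1023 + 4·0.1088 + 5·0.112 + 7·0.0992 + 7·0.119 + 8·0.1225 + 10·0.1085
 = 0.1122 + 0.231 + 0.4092 + 0.4352 + 0.56 + 0.6944 + 0.833 + 0.98 + 1.085
 = 5.34

5.34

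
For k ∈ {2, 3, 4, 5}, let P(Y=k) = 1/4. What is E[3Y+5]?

E[3Y+5] = Σ (3y+5)·P(Y=y)
 = 11·1/4 + 14·1/4 + 17·1/4 + 20·1/4
 = 11/4 + 7/2 + 17/4 + 5
 = 31/2

15.5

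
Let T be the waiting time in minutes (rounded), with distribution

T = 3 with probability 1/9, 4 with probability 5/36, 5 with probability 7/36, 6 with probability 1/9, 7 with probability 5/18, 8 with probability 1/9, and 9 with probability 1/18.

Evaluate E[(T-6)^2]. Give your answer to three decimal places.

2.972

E[(T-6)^2] = Σ (t-6)^2·P(T=t)
 = 9·1/9 + 4·5/36 + 1·7/36 + 0·1/9 + 1·5/18 + 4·1/9 + 9·1/18
 = 1 + 5/9 + 7/36 + 0 + 5/18 + 4/9 + 1/2
 = 107/36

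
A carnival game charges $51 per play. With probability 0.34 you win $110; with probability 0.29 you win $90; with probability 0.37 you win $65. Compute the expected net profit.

36.55

E[payout] = 110·0.34 + 90·0.29 + 65·0.37
 = 37.4 + 26.1 + 24.05
 = 87.55
Net = 87.55 - 51 = 36.55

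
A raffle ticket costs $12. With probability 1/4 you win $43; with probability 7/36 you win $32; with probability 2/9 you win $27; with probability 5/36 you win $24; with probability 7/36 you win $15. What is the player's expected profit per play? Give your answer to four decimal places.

E[payout] = 43·1/4 + 32·7/36 + 27·2/9 + 24·5/36 + 15·7/36
 = 43/4 + 56/9 + 6 + 10/3 + 35/12
 = 263/9
Net = 263/9 - 12 = 155/9

17.2222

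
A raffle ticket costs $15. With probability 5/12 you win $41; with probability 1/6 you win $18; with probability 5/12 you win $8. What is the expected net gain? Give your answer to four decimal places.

8.4167

E[payout] = 41·5/12 + 18·1/6 + 8·5/12
 = 205/12 + 3 + 10/3
 = 281/12
Net = 281/12 - 15 = 101/12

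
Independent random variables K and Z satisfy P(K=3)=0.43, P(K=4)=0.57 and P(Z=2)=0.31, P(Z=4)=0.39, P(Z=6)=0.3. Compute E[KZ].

14.2086

E[KZ] = Σ_k Σ_z kz · P(K=k)P(Z=z)
 = 6·0.1333 + 12·0.1677 + 18·0.129 + 8·0.1767 + 16·0.2223 + 24·0.171
 = 0.7998 + 2.0124 + 2.322 + 1.4136 + 3.5568 + 4.104
 = 14.2086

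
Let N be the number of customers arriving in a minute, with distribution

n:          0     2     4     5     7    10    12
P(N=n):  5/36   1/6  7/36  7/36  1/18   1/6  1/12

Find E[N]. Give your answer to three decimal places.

5.139

E[N] = Σ n·P(N=n)
 = 0·5/36 + 2·1/6 + 4·7/36 + 5·7/36 + 7·1/18 + 10·1/6 + 12·1/12
 = 0 + 1/3 + 7/9 + 35/36 + 7/18 + 5/3 + 1
 = 185/36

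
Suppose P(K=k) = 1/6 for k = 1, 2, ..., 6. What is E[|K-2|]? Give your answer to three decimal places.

E[|K-2|] = Σ |k-2|·P(K=k)
 = 1·1/6 + 0·1/6 + 1·1/6 + 2·1/6 + 3·1/6 + 4·1/6
 = 1/6 + 0 + 1/6 + 1/3 + 1/2 + 2/3
 = 11/6

1.833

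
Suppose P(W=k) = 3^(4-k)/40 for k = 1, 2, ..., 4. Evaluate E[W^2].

E[W^2] = Σ w^2·P(W=w)
 = 1·27/40 + 4·9/40 + 9·3/40 + 16·1/40
 = 27/40 + 9/10 + 27/40 + 2/5
 = 53/20

2.65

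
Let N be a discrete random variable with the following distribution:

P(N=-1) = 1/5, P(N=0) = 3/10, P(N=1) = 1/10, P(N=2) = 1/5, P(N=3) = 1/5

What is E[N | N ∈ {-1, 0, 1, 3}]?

P(N ∈ {-1, 0, 1, 3}) = 1/5 + 3/10 + 1/10 + 1/5 = 4/5.
E[N | N ∈ {-1, 0, 1, 3}] = [(-1)·1/5 + 0·3/10 + 1·1/10 + 3·1/5] / (4/5)
 = 1/2 / (4/5)
 = 5/8

0.625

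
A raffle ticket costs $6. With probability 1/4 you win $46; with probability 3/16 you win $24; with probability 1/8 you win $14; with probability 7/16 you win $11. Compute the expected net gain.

16.5625

E[payout] = 46·1/4 + 24·3/16 + 14·1/8 + 11·7/16
 = 23/2 + 9/2 + 7/4 + 77/16
 = 361/16
Net = 361/16 - 6 = 265/16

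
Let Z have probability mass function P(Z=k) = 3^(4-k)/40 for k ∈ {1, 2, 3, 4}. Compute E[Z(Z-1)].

E[Z(Z-1)] = Σ z(z-1)·P(Z=z)
 = 0·27/40 + 2·9/40 + 6·3/40 + 12·1/40
 = 0 + 9/20 + 9/20 + 3/10
 = 6/5

1.2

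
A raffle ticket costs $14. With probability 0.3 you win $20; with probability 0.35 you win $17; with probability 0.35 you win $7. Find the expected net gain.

0.4

E[payout] = 20·0.3 + 17·0.35 + 7·0.35
 = 6 + 5.95 + 2.45
 = 14.4
Net = 14.4 - 14 = 0.4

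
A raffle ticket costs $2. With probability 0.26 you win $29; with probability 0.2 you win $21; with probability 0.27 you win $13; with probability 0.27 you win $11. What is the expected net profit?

E[payout] = 29·0.26 + 21·0.2 + 13·0.27 + 11·0.27
 = 7.54 + 4.2 + 3.51 + 2.97
 = 18.22
Net = 18.22 - 2 = 16.22

16.22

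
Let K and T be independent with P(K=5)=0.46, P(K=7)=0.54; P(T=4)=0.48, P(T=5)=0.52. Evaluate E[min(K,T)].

4.52

E[min(K,T)] = Σ_k Σ_t min(k,t) · P(K=k)P(T=t)
 = 4·0.2208 + 5·0.2392 + 4·0.2592 + 5·0.2808
 = 0.8832 + 1.196 + 1.0368 + 1.404
 = 4.52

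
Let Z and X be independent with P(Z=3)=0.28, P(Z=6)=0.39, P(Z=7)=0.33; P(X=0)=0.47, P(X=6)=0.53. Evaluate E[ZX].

17.4582

E[ZX] = Σ_z Σ_x zx · P(Z=z)P(X=x)
 = 0·0.1316 + 18·0.1484 + 0·0.1833 + 36·0.2067 + 0·0.1551 + 42·0.1749
 = 0 + 2.6712 + 0 + 7.4412 + 0 + 7.3458
 = 17.4582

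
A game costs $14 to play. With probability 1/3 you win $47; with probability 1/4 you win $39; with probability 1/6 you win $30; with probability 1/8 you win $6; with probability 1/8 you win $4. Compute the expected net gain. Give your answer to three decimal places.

17.667

E[payout] = 47·1/3 + 39·1/4 + 30·1/6 + 6·1/8 + 4·1/8
 = 47/3 + 39/4 + 5 + 3/4 + 1/2
 = 95/3
Net = 95/3 - 14 = 53/3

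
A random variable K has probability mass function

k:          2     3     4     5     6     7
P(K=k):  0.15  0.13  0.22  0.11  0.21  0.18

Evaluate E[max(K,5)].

E[max(K,5)] = Σ max(k,5)·P(K=k)
 = 5·0.15 + 5·0.13 + 5·0.22 + 5·0.11 + 6·0.21 + 7·0.18
 = 0.75 + 0.65 + 1.1 + 0.55 + 1.26 + 1.26
 = 5.57

5.57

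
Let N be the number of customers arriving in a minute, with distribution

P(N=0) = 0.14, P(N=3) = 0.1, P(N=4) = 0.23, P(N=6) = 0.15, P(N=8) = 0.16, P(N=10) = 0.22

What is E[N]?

5.6

E[N] = Σ n·P(N=n)
 = 0·0.14 + 3·0.1 + 4·0.23 + 6·0.15 + 8·0.16 + 10·0.22
 = 0 + 0.3 + 0.92 + 0.9 + 1.28 + 2.2
 = 5.6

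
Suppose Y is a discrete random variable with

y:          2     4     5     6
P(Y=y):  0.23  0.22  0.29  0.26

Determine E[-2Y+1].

-7.7

E[-2Y+1] = Σ (-2y+1)·P(Y=y)
 = (-3)·0.23 + (-7)·0.22 + (-9)·0.29 + (-11)·0.26
 = (-0.69) + (-1.54) + (-2.61) + (-2.86)
 = -7.7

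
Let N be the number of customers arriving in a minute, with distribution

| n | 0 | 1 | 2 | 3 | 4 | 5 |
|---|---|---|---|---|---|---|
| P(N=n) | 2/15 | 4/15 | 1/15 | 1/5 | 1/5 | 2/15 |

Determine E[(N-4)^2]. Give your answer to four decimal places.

5.1333

E[(N-4)^2] = Σ (n-4)^2·P(N=n)
 = 16·2/15 + 9·4/15 + 4·1/15 + 1·1/5 + 0·1/5 + 1·2/15
 = 32/15 + 12/5 + 4/15 + 1/5 + 0 + 2/15
 = 77/15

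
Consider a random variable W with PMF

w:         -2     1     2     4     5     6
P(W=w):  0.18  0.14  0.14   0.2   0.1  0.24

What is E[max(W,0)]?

E[max(W,0)] = Σ max(w,0)·P(W=w)
 = 0·0.18 + 1·0.14 + 2·0.14 + 4·0.2 + 5·0.1 + 6·0.24
 = 0 + 0.14 + 0.28 + 0.8 + 0.5 + 1.44
 = 3.16

3.16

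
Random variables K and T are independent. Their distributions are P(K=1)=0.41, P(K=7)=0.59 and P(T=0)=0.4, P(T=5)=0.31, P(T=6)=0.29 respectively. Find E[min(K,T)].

2.1871

E[min(K,T)] = Σ_k Σ_t min(k,t) · P(K=k)P(T=t)
 = 0·0.164 + 1·0.1271 + 1·0.1189 + 0·0.236 + 5·0.1829 + 6·0.1711
 = 0 + 0.1271 + 0.1189 + 0 + 0.9145 + 1.0266
 = 2.1871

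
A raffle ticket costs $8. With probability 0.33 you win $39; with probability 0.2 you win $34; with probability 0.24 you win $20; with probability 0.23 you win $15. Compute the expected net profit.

E[payout] = 39·0.33 + 34·0.2 + 20·0.24 + 15·0.23
 = 12.87 + 6.8 + 4.8 + 3.45
 = 27.92
Net = 27.92 - 8 = 19.92

19.92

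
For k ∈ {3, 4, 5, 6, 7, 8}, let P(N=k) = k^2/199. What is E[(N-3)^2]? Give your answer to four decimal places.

14.1910

E[(N-3)^2] = Σ (n-3)^2·P(N=n)
 = 0·9/199 + 1·16/199 + 4·25/199 + 9·36/199 + 16·49/199 + 25·64/199
 = 0 + 16/199 + 100/199 + 324/199 + 784/199 + 1600/199
 = 2824/199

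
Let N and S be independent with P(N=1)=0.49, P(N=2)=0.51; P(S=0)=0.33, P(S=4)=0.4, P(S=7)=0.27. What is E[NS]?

5.2699

E[NS] = Σ_n Σ_s ns · P(N=n)P(S=s)
 = 0·0.1617 + 4·0.196 + 7·0.1323 + 0·0.1683 + 8·0.204 + 14·0.1377
 = 0 + 0.784 + 0.9261 + 0 + 1.632 + 1.9278
 = 5.2699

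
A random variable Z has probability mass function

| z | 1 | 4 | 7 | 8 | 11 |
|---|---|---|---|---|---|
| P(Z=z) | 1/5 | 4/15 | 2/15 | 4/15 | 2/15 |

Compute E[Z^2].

44.2

E[Z^2] = Σ z^2·P(Z=z)
 = 1·1/5 + 16·4/15 + 49·2/15 + 64·4/15 + 121·2/15
 = 1/5 + 64/15 + 98/15 + 256/15 + 242/15
 = 221/5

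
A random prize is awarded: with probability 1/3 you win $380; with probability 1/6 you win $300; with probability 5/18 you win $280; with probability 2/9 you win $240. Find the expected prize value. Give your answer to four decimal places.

307.7778

E[payout] = 380·1/3 + 300·1/6 + 280·5/18 + 240·2/9
 = 380/3 + 50 + 700/9 + 160/3
 = 2770/9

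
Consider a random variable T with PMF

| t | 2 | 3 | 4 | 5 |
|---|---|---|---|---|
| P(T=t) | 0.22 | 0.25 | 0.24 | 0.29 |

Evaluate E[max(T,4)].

E[max(T,4)] = Σ max(t,4)·P(T=t)
 = 4·0.22 + 4·0.25 + 4·0.24 + 5·0.29
 = 0.88 + 1 + 0.96 + 1.45
 = 4.29

4.29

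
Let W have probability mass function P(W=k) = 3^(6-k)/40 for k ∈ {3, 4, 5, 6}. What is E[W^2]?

E[W^2] = Σ w^2·P(W=w)
 = 9·27/40 + 16·9/40 + 25·3/40 + 36·1/40
 = 243/40 + 18/5 + 15/8 + 9/10
 = 249/20

12.45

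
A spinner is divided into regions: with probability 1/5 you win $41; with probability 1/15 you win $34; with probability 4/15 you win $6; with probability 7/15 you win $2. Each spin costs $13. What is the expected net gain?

E[payout] = 41·1/5 + 34·1/15 + 6·4/15 + 2·7/15
 = 41/5 + 34/15 + 8/5 + 14/15
 = 13
Net = 13 - 13 = 0

0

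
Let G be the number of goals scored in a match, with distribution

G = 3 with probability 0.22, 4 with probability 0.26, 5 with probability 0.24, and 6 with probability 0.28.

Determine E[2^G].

31.52

E[2^G] = Σ 2^g·P(G=g)
 = 8·0.22 + 16·0.26 + 32·0.24 + 64·0.28
 = 1.76 + 4.16 + 7.68 + 17.92
 = 31.52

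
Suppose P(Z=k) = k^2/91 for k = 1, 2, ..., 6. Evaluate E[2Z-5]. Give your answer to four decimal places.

4.6923

E[2Z-5] = Σ (2z-5)·P(Z=z)
 = (-3)·1/91 + (-1)·4/91 + 1·9/91 + 3·16/91 + 5·25/91 + 7·36/91
 = (-3/91) + (-4/91) + 9/91 + 48/91 + 125/91 + 36/13
 = 61/13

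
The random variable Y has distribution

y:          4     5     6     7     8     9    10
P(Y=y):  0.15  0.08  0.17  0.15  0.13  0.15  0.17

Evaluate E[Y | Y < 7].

5.05

P(Y < 7) = 0.15 + 0.08 + 0.17 = 0.4.
E[Y | Y < 7] = [4·0.15 + 5·0.08 + 6·0.17] / 0.4
 = 2.02 / 0.4
 = 101/20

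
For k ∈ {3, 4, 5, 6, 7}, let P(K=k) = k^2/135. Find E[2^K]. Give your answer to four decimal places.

71.8815

E[2^K] = Σ 2^k·P(K=k)
 = 8·1/15 + 16·16/135 + 32·5/27 + 64·4/15 + 128·49/135
 = 8/15 + 256/135 + 160/27 + 256/15 + 6272/135
 = 9704/135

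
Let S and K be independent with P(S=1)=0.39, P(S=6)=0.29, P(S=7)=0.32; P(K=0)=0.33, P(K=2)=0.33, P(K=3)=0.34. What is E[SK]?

7.3416

E[SK] = Σ_s Σ_k sk · P(S=s)P(K=k)
 = 0·0.1287 + 2·0.1287 + 3·0.1326 + 0·0.0957 + 12·0.0957 + 18·0.0986 + 0·0.1056 + 14·0.1056 + 21·0.1088
 = 0 + 0.2574 + 0.3978 + 0 + 1.1484 + 1.7748 + 0 + 1.4784 + 2.2848
 = 7.3416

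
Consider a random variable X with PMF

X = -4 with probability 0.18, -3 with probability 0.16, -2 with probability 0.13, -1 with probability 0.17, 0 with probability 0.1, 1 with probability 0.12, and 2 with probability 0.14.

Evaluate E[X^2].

E[X^2] = Σ x^2·P(X=x)
 = 16·0.18 + 9·0.16 + 4·0.13 + 1·0.17 + 0·0.1 + 1·0.12 + 4·0.14
 = 2.88 + 1.44 + 0.52 + 0.17 + 0 + 0.12 + 0.56
 = 5.69

5.69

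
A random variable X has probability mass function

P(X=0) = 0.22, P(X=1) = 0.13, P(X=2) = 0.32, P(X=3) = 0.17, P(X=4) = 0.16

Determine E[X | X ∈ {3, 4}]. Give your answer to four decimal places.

3.4848

P(X ∈ {3, 4}) = 0.17 + 0.16 = 0.33.
E[X | X ∈ {3, 4}] = [3·0.17 + 4·0.16] / 0.33
 = 1.15 / 0.33
 = 115/33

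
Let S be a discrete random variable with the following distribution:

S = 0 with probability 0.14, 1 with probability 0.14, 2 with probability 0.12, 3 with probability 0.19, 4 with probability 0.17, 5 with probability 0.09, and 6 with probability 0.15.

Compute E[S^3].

E[S^3] = Σ s^3·P(S=s)
 = 0·0.14 + 1·0.14 + 8·0.12 + 27·0.19 + 64·0.17 + 125·0.09 + 216·0.15
 = 0 + 0.14 + 0.96 + 5.13 + 10.88 + 11.25 + 32.4
 = 60.76

60.76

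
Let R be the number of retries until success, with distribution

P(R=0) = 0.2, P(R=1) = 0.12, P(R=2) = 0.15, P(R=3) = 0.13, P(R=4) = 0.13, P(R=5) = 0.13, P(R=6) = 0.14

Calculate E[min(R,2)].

1.48

E[min(R,2)] = Σ min(r,2)·P(R=r)
 = 0·0.2 + 1·0.12 + 2·0.15 + 2·0.13 + 2·0.13 + 2·0.13 + 2·0.14
 = 0 + 0.12 + 0.3 + 0.26 + 0.26 + 0.26 + 0.28
 = 1.48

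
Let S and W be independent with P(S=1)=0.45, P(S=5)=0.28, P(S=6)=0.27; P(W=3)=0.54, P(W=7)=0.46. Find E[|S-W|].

E[|S-W|] = Σ_s Σ_w |s-w| · P(S=s)P(W=w)
 = 2·0.243 + 6·0.207 + 2·0.1512 + 2·0.1288 + 3·0.1458 + 1·0.1242
 = 0.486 + 1.242 + 0.3024 + 0.2576 + 0.4374 + 0.1242
 = 2.8496

2.8496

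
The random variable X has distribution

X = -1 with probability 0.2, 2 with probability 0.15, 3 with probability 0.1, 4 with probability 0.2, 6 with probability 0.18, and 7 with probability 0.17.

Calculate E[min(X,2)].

E[min(X,2)] = Σ min(x,2)·P(X=x)
 = (-1)·0.2 + 2·0.15 + 2·0.1 + 2·0.2 + 2·0.18 + 2·0.17
 = (-0.2) + 0.3 + 0.2 + 0.4 + 0.36 + 0.34
 = 1.4

1.4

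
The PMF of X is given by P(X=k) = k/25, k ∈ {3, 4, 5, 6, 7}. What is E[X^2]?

31

E[X^2] = Σ x^2·P(X=x)
 = 9·3/25 + 16·4/25 + 25·1/5 + 36·6/25 + 49·7/25
 = 27/25 + 64/25 + 5 + 216/25 + 343/25
 = 31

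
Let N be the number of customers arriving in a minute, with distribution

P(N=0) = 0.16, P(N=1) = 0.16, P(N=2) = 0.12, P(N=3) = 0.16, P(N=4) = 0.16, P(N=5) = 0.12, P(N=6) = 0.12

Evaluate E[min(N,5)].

2.72

E[min(N,5)] = Σ min(n,5)·P(N=n)
 = 0·0.16 + 1·0.16 + 2·0.12 + 3·0.16 + 4·0.16 + 5·0.12 + 5·0.12
 = 0 + 0.16 + 0.24 + 0.48 + 0.64 + 0.6 + 0.6
 = 2.72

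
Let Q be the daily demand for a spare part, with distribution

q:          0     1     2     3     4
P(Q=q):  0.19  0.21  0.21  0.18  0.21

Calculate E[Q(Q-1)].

4.02

E[Q(Q-1)] = Σ q(q-1)·P(Q=q)
 = 0·0.19 + 0·0.21 + 2·0.21 + 6·0.18 + 12·0.21
 = 0 + 0 + 0.42 + 1.08 + 2.52
 = 4.02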